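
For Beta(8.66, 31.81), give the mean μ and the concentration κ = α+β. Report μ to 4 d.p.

μ = 0.2140, κ = 40.47

κ = α+β = 8.66+31.81 = 40.47; μ = α/κ = 8.66/40.47 = 0.2140.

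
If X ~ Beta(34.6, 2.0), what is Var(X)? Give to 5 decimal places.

0.00137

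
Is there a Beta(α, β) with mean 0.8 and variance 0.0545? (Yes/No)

Yes

For any Beta, Var(X) < E[X]·(1−E[X]).
Here μ(1−μ) = 0.8×0.2 = 0.16, and 0.0545 < 0.16.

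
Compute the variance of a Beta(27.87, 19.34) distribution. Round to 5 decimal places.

α+β = 47.21 and αβ = 539.0058, so Var = αβ/[(α+β)²(α+β+1)] = 539.0058/107449.681461 = 0.00502.

0.00502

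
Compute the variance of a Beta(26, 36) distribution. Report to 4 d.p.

0.0039

α+β = 62 and αβ = 936, so Var = αβ/[(α+β)²(α+β+1)] = 936/242172 = 0.0039.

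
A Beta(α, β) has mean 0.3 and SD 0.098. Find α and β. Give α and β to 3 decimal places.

α = 6.260, β = 14.606

First σ² = 0.009604. Setting α = μn, β = (1−μ)n with n = α+β,
μ(1−μ)/(n+1) = 0.009604 ⇒ n+1 = 0.21/0.009604 = 21.8659 ⇒ n = 20.8659.
Hence α = 0.3×20.8659 = 6.260, β = 0.7×20.8659 = 14.606.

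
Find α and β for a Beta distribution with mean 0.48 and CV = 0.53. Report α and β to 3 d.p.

α = 1.371, β = 1.485

Var = (CV·μ)² = (0.53×0.48)² = 0.064719.
α+β = μ(1−μ)/Var − 1 = 0.2496/0.064719 − 1 = 2.8567.
Thus α = 0.48·2.8567 = 1.371 and β = 0.52·2.8567 = 1.485.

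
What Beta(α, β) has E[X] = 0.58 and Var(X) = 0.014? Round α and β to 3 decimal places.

Let s = α+β. The Beta variance is μ(1−μ)/(s+1).
So s+1 = μ(1−μ)/σ² = (0.58×0.42)/0.014 = 0.2436/0.014 = 17.4000, giving s = 16.4000.
Then α = μs = 0.58×16.4000 = 9.512 and β = (1−μ)s = 0.42×16.4000 = 6.888.

α = 9.512, β = 6.888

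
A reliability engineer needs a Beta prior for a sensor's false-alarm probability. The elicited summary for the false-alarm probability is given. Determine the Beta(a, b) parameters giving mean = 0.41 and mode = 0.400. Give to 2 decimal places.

Let s = a+b. Mean gives a = μs = 0.41s; mode gives (a−1)/(s−2) = 0.400.
Substituting: 0.41s − 1 = 0.400(s−2) = 0.400s − 0.800, so 0.010s = 0.200 and s = 20.0000.
Then a = 0.41×20.0000 = 8.20 and b = s−a = 11.80.

a = 8.20, b = 11.80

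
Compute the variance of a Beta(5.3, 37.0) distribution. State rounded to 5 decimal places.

Var = αβ/[(α+β)²(α+β+1)] = (5.3×37.0)/(42.3²×43.3) = 196.10/77476.257 = 0.00253.

0.00253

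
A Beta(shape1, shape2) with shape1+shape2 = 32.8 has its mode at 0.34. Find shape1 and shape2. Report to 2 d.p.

shape1 = 11.47, shape2 = 21.33

For shape1,shape2>1 the mode is (shape1−1)/(shape1+shape2−2), so shape1 = mode·(κ−2)+1 = 0.34×30.8+1 = 11.47.
And shape2 = (1−mode)·(κ−2)+1 = 0.66×30.8+1 = 21.33.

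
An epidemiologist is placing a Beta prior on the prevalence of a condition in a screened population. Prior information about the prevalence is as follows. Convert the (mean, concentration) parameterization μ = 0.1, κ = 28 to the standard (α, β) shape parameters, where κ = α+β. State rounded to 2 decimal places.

α = 2.80, β = 25.20

Split κ in proportion μ : (1−μ): α = 0.1·28 = 2.80, β = 28 − 2.80 = 25.20.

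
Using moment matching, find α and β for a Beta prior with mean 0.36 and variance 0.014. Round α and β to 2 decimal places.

By moment matching, α+β = μ(1−μ)/σ² − 1 = (0.36·0.64)/0.014 − 1 = 16.4571 − 1 = 15.4571.
Since α/(α+β) = μ, α = 0.36·15.4571 = 5.56 and β = 0.64·15.4571 = 9.89.

α = 5.56, β = 9.89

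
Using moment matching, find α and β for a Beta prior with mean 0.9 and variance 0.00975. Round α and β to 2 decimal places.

α = 7.41, β = 0.82

Write ν = α+β; then α = μν and Var = μ(1−μ)/(ν+1).
ν = μ(1−μ)/Var − 1 = 0.09/0.00975 − 1 = 8.2308.
α = 0.9·8.2308 = 7.41, β = 0.1·8.2308 = 0.82.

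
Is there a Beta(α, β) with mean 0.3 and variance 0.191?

A Beta with mean μ has variance μ(1−μ)/(α+β+1) < μ(1−μ).
Here μ(1−μ) = 0.3×0.7 = 0.21, and 0.191 < 0.21.

Yes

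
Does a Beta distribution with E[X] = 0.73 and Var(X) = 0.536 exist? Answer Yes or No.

No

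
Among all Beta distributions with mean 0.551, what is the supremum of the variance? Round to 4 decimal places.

For fixed mean μ the Beta variance is μ(1−μ)/(α+β+1), increasing as α+β decreases.
Its least upper bound (not attained) is μ(1−μ) = 0.551·0.449 = 0.2474.

0.2474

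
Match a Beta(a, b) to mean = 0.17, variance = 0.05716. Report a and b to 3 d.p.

By moment matching, a+b = μ(1−μ)/σ² − 1 = (0.17·0.83)/0.05716 − 1 = 2.4685 − 1 = 1.4685.
Since a/(a+b) = μ, a = 0.17·1.4685 = 0.250 and b = 0.83·1.4685 = 1.219.

a = 0.250, b = 1.219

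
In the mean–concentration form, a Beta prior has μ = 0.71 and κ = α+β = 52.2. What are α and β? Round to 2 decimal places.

α = 37.06, β = 15.14

Split κ in proportion μ : (1−μ): α = 0.71·52.2 = 37.06, β = 52.2 − 37.06 = 15.14.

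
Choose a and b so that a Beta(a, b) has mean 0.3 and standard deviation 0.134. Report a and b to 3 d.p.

a = 3.209, b = 7.487

σ² = 0.134² = 0.017956.
With s = a+b, Var = μ(1−μ)/(s+1), so s+1 = (0.3×0.7)/0.017956 = 11.6953 and s = 10.6953.
a = μs = 3.209, b = (1−μ)s = 7.487.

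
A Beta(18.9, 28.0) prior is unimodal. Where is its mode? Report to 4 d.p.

0.3987

The density x^(α−1)(1−x)^(β−1) is maximised at (α−1)/(α+β−2) = 17.9/44.9 = 0.3987.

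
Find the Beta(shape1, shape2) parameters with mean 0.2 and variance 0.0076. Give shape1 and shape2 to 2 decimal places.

Write ν = shape1+shape2; then shape1 = μν and Var = μ(1−μ)/(ν+1).
ν = μ(1−μ)/Var − 1 = 0.16/0.0076 − 1 = 20.0526.
shape1 = 0.2·20.0526 = 4.01, shape2 = 0.8·20.0526 = 16.04.

shape1 = 4.01, shape2 = 16.04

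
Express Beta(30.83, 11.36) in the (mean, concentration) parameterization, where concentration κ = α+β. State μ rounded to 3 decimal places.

μ = 0.731, κ = 42.19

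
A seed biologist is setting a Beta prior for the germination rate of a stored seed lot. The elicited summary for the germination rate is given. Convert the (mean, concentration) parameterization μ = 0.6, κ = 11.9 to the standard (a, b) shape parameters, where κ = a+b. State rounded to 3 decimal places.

a = 7.140, b = 4.760

Split κ in proportion μ : (1−μ): a = 0.6·11.9 = 7.140, b = 11.9 − 7.140 = 4.760.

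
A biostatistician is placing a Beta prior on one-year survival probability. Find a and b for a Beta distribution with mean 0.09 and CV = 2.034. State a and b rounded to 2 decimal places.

a = 0.13, b = 1.31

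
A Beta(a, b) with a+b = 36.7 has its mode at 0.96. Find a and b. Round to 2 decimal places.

a = 34.31, b = 2.39

For a,b>1 the mode is (a−1)/(a+b−2), so a = mode·(κ−2)+1 = 0.96×34.7+1 = 34.31.
And b = (1−mode)·(κ−2)+1 = 0.04×34.7+1 = 2.39.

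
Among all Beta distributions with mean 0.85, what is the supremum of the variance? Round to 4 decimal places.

Var = μ(1−μ)/(α+β+1), which approaches μ(1−μ) as α+β → 0.
So the supremum is μ(1−μ) = 0.85×0.15 = 0.1275.

0.1275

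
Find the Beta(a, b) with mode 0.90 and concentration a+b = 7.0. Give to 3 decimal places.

Since the density peak of Beta(a,b) is at (a−1)/(a+b−2),
a = 1 + 0.90(7.0−2) = 5.500 and b = 7.0 − 5.500 = 1.500.

a = 5.500, b = 1.500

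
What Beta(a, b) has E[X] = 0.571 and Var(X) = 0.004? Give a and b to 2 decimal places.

Write ν = a+b; then a = μν and Var = μ(1−μ)/(ν+1).
ν = μ(1−μ)/Var − 1 = 0.244959/0.004 − 1 = 60.2398.
a = 0.571·60.2398 = 34.40, b = 0.429·60.2398 = 25.84.

a = 34.40, b = 25.84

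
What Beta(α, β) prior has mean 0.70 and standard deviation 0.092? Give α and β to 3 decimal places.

α = 16.668, β = 7.143

Variance = 0.092² = 0.008464. The moment-matching identity α+β = μ(1−μ)/Var − 1 gives
α+β = 0.2100/0.008464 − 1 = 23.8110, so α = μ·23.8110 = 16.668 and β = (1−μ)·23.8110 = 7.143.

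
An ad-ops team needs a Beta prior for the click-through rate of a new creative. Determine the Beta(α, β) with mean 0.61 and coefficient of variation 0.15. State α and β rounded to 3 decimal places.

Var = (CV·μ)² = (0.15×0.61)² = 0.008372.
α+β = μ(1−μ)/Var − 1 = 0.2379/0.008372 − 1 = 27.4153.
Thus α = 0.61·27.4153 = 16.723 and β = 0.39·27.4153 = 10.692.

α = 16.723, β = 10.692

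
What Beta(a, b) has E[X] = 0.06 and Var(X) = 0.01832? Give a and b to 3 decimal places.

a = 0.125, b = 1.954

Let s = a+b. The Beta variance is μ(1−μ)/(s+1).
So s+1 = μ(1−μ)/σ² = (0.06×0.94)/0.01832 = 0.0564/0.01832 = 3.0786, giving s = 2.0786.
Then a = μs = 0.06×2.0786 = 0.125 and b = (1−μ)s = 0.94×2.0786 = 1.954.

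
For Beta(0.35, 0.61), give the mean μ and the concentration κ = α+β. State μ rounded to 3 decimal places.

μ = 0.365, κ = 0.96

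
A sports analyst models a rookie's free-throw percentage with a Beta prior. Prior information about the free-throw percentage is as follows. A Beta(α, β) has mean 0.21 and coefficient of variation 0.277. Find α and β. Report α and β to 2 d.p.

σ = CV·μ = 0.277×0.21 = 0.05817, so σ² = 0.003384.
s+1 = μ(1−μ)/σ² = 0.1659/0.003384 = 49.0285, so s = α+β = 48.0285.
α = μs = 10.09, β = (1−μ)s = 37.94.

α = 10.09, β = 37.94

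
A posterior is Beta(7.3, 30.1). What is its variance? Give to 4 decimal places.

μ = 7.3/37.4 = 0.195187; Var = μ(1−μ)/(α+β+1) = 0.1570891/38.4 = 0.0041.

0.0041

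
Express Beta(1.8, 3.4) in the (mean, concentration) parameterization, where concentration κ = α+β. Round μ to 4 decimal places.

μ = 0.3462, κ = 5.2

κ = α+β = 1.8+3.4 = 5.2; μ = α/κ = 1.8/5.2 = 0.3462.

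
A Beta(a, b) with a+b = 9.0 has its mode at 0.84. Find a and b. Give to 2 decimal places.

a = 6.88, b = 2.12

Mode = (a−1)/(κ−2) with κ = a+b, so a−1 = 0.84·7.0 = 5.88.
a = 6.88; b = κ − a = 2.12.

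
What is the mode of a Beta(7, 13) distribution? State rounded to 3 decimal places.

With α,β > 1, mode = (α−1)/(α+β−2) = 6/18 = 0.333.

0.333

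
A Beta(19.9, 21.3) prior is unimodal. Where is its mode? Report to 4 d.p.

0.4821

With α,β > 1, mode = (α−1)/(α+β−2) = 18.9/39.2 = 0.4821.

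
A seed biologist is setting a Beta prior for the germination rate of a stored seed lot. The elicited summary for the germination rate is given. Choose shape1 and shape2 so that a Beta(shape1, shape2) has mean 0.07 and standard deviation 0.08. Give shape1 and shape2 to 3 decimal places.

shape1 = 0.642, shape2 = 8.530

Variance = 0.08² = 0.0064. The moment-matching identity shape1+shape2 = μ(1−μ)/Var − 1 gives
shape1+shape2 = 0.0651/0.0064 − 1 = 9.1719, so shape1 = μ·9.1719 = 0.642 and shape2 = (1−μ)·9.1719 = 8.530.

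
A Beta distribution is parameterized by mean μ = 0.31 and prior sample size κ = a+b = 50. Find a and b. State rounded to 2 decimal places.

a = 15.50, b = 34.50

a = μκ = 0.31×50 = 15.50 and b = (1−μ)κ = 0.69×50 = 34.50.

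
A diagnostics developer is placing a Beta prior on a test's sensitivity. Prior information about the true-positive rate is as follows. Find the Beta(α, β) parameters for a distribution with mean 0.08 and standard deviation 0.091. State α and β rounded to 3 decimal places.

α = 0.631, β = 7.257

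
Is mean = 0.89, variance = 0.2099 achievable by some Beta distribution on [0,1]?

No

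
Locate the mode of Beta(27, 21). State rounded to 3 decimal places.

The density x^(α−1)(1−x)^(β−1) is maximised at (α−1)/(α+β−2) = 26/46 = 0.565.

0.565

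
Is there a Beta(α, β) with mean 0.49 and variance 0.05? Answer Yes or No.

The Beta variance bound is σ² < μ(1−μ).
Here μ(1−μ) = 0.49×0.51 = 0.2499, and 0.05 < 0.2499.

Yes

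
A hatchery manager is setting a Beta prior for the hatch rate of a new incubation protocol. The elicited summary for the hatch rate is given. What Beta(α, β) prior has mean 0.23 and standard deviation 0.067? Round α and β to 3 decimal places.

Variance = 0.067² = 0.004489. The moment-matching identity α+β = μ(1−μ)/Var − 1 gives
α+β = 0.1771/0.004489 − 1 = 38.4520, so α = μ·38.4520 = 8.844 and β = (1−μ)·38.4520 = 29.608.

α = 8.844, β = 29.608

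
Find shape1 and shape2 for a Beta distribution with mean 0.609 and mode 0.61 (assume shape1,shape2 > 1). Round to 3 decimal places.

shape1 = 133.980, shape2 = 86.020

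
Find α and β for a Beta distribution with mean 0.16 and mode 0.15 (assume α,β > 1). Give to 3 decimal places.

Let s = α+β. Mean gives α = μs = 0.16s; mode gives (α−1)/(s−2) = 0.15.
Substituting: 0.16s − 1 = 0.15(s−2) = 0.15s − 0.30, so 0.01s = 0.70 and s = 70.0000.
Then α = 0.16×70.0000 = 11.200 and β = s−α = 58.800.

α = 11.200, β = 58.800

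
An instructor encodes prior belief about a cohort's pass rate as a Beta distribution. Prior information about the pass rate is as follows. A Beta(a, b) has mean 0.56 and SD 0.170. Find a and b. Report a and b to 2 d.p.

a = 4.21, b = 3.31

σ² = 0.170² = 0.028900.
With s = a+b, Var = μ(1−μ)/(s+1), so s+1 = (0.56×0.44)/0.028900 = 8.5260 and s = 7.5260.
a = μs = 4.21, b = (1−μ)s = 3.31.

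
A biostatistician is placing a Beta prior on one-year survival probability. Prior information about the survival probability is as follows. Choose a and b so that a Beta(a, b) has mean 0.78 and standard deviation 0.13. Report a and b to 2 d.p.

Variance = 0.13² = 0.0169. The moment-matching identity a+b = μ(1−μ)/Var − 1 gives
a+b = 0.1716/0.0169 − 1 = 9.1538, so a = μ·9.1538 = 7.14 and b = (1−μ)·9.1538 = 2.01.

a = 7.14, b = 2.01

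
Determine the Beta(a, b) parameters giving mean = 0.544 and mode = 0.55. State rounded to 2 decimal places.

a = 9.07, b = 7.60

With s = a+b: μ = a/s and mode = (a−1)/(s−2). Eliminating a = μs,
μs − 1 = m(s−2) ⇒ s(μ−m) = 1−2m ⇒ s = -0.10/-0.006 = 16.6667.
So a = μs = 9.07, b = (1−μ)s = 7.60.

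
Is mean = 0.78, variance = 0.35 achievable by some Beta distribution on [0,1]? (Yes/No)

The Beta variance bound is σ² < μ(1−μ).
Here μ(1−μ) = 0.78×0.22 = 0.1716, and 0.35 ≥ 0.1716.

No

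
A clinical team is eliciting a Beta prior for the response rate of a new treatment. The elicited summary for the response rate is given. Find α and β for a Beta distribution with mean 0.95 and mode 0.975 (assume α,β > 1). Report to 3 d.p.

α = 36.100, β = 1.900

Let s = α+β. Mean gives α = μs = 0.95s; mode gives (α−1)/(s−2) = 0.975.
Substituting: 0.95s − 1 = 0.975(s−2) = 0.975s − 1.950, so -0.025s = -0.950 and s = 38.0000.
Then α = 0.95×38.0000 = 36.100 and β = s−α = 1.900.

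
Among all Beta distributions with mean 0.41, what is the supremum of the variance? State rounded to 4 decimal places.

For fixed mean μ the Beta variance is μ(1−μ)/(α+β+1), increasing as α+β decreases.
Its least upper bound (not attained) is μ(1−μ) = 0.41·0.59 = 0.2419.

0.2419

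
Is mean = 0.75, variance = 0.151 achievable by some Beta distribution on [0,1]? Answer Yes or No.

Yes

The Beta variance bound is σ² < μ(1−μ).
Here μ(1−μ) = 0.75×0.25 = 0.1875, and 0.151 < 0.1875.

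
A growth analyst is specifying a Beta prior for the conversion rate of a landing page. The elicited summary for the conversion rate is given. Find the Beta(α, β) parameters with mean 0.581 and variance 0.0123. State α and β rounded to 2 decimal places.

By moment matching, α+β = μ(1−μ)/σ² − 1 = (0.581·0.419)/0.0123 − 1 = 19.7918 − 1 = 18.7918.
Since α/(α+β) = μ, α = 0.581·18.7918 = 10.92 and β = 0.419·18.7918 = 7.87.

α = 10.92, β = 7.87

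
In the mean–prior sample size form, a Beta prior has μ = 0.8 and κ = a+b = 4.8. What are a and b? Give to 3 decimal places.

Split κ in proportion μ : (1−μ): a = 0.8·4.8 = 3.840, b = 4.8 − 3.840 = 0.960.

a = 3.840, b = 0.960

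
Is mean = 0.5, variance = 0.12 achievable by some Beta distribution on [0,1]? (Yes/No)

Yes

A Beta with mean μ has variance μ(1−μ)/(α+β+1) < μ(1−μ).
Here μ(1−μ) = 0.5×0.5 = 0.25, and 0.12 < 0.25.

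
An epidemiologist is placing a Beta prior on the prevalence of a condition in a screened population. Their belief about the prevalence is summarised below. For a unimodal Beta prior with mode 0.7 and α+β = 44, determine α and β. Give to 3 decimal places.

Mode = (α−1)/(κ−2) with κ = α+β, so α−1 = 0.7·42 = 29.400.
α = 30.400; β = κ − α = 13.600.

α = 30.400, β = 13.600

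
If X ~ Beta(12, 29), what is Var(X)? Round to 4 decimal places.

0.0049

μ = 12/41 = 0.292683; Var = μ(1−μ)/(α+β+1) = 0.2070196/42 = 0.0049.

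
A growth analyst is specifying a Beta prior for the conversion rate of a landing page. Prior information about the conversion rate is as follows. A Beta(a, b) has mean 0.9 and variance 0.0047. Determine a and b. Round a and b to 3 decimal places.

a = 16.334, b = 1.815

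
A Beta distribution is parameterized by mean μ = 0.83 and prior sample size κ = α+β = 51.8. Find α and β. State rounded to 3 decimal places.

α = 42.994, β = 8.806

Split κ in proportion μ : (1−μ): α = 0.83·51.8 = 42.994, β = 51.8 − 42.994 = 8.806.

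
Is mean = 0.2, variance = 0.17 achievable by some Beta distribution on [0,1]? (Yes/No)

No

A Beta with mean μ has variance μ(1−μ)/(α+β+1) < μ(1−μ).
Here μ(1−μ) = 0.2×0.8 = 0.16, and 0.17 ≥ 0.16.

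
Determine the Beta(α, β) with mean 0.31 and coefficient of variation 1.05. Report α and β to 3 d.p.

α = 0.316, β = 0.703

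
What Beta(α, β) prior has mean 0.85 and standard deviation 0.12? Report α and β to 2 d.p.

α = 6.68, β = 1.18

First σ² = 0.0144. Setting α = μn, β = (1−μ)n with n = α+β,
μ(1−μ)/(n+1) = 0.0144 ⇒ n+1 = 0.1275/0.0144 = 8.8542 ⇒ n = 7.8542.
Hence α = 0.85×7.8542 = 6.68, β = 0.15×7.8542 = 1.18.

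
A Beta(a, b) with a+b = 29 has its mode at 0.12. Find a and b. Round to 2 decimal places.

Mode = (a−1)/(κ−2) with κ = a+b, so a−1 = 0.12·27 = 3.24.
a = 4.24; b = κ − a = 24.76.

a = 4.24, b = 24.76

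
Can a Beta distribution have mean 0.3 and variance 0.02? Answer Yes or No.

For any Beta, Var(X) < E[X]·(1−E[X]).
Here μ(1−μ) = 0.3×0.7 = 0.21, and 0.02 < 0.21.

Yes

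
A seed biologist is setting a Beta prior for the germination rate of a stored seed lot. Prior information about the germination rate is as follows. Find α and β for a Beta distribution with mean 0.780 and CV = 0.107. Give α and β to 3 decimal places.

σ = CV·μ = 0.107×0.780 = 0.08346, so σ² = 0.006966.
s+1 = μ(1−μ)/σ² = 0.171600/0.006966 = 24.6355, so s = α+β = 23.6355.
α = μs = 18.436, β = (1−μ)s = 5.200.

α = 18.436, β = 5.200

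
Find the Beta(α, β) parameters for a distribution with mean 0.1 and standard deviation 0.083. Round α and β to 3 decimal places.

Variance = 0.083² = 0.006889. The moment-matching identity α+β = μ(1−μ)/Var − 1 gives
α+β = 0.09/0.006889 − 1 = 12.0643, so α = μ·12.0643 = 1.206 and β = (1−μ)·12.0643 = 10.858.

α = 1.206, β = 10.858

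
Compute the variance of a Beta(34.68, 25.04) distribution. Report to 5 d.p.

0.00401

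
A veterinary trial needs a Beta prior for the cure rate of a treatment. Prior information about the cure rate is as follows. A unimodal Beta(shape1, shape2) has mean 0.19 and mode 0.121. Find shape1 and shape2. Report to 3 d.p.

shape1 = 2.087, shape2 = 8.898

With s = shape1+shape2: μ = shape1/s and mode = (shape1−1)/(s−2). Eliminating shape1 = μs,
μs − 1 = m(s−2) ⇒ s(μ−m) = 1−2m ⇒ s = 0.758/0.069 = 10.9855.
So shape1 = μs = 2.087, shape2 = (1−μ)s = 8.898.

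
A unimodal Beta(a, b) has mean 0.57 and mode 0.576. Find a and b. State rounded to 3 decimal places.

a = 14.440, b = 10.893

With s = a+b: μ = a/s and mode = (a−1)/(s−2). Eliminating a = μs,
μs − 1 = m(s−2) ⇒ s(μ−m) = 1−2m ⇒ s = -0.152/-0.006 = 25.3333.
So a = μs = 14.440, b = (1−μ)s = 10.893.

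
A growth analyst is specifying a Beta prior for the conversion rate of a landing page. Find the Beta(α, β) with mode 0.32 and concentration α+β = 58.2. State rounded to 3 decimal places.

α = 18.984, β = 39.216

Mode = (α−1)/(κ−2) with κ = α+β, so α−1 = 0.32·56.2 = 17.984.
α = 18.984; β = κ − α = 39.216.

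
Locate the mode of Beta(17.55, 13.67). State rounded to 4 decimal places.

With α,β > 1, mode = (α−1)/(α+β−2) = 16.55/29.22 = 0.5664.

0.5664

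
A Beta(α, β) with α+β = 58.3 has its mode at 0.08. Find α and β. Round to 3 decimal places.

For α,β>1 the mode is (α−1)/(α+β−2), so α = mode·(κ−2)+1 = 0.08×56.3+1 = 5.504.
And β = (1−mode)·(κ−2)+1 = 0.92×56.3+1 = 52.796.

α = 5.504, β = 52.796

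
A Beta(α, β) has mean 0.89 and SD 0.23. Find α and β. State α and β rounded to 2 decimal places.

α = 0.76, β = 0.09

σ² = 0.23² = 0.0529.
With s = α+β, Var = μ(1−μ)/(s+1), so s+1 = (0.89×0.11)/0.0529 = 1.8507 and s = 0.8507.
α = μs = 0.76, β = (1−μ)s = 0.09.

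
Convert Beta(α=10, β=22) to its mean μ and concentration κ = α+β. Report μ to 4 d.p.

κ = α+β = 10+22 = 32; μ = α/κ = 10/32 = 0.3125.

μ = 0.3125, κ = 32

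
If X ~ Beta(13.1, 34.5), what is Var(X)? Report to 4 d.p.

μ = 13.1/47.6 = 0.275210; Var = μ(1−μ)/(α+β+1) = 0.1994695/48.6 = 0.0041.

0.0041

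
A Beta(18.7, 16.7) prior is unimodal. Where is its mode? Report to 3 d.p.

0.530

The density x^(α−1)(1−x)^(β−1) is maximised at (α−1)/(α+β−2) = 17.7/33.4 = 0.530.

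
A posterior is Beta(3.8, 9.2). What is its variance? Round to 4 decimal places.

0.0148

Var = αβ/[(α+β)²(α+β+1)] = (3.8×9.2)/(13.0²×14.0) = 34.96/2366.000 = 0.0148.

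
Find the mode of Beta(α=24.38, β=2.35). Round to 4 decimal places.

0.9454

The density x^(α−1)(1−x)^(β−1) is maximised at (α−1)/(α+β−2) = 23.38/24.73 = 0.9454.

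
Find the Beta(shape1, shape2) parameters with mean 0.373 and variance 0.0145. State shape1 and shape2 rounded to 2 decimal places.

shape1 = 5.64, shape2 = 9.49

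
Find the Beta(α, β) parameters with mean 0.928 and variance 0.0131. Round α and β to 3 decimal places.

Write ν = α+β; then α = μν and Var = μ(1−μ)/(ν+1).
ν = μ(1−μ)/Var − 1 = 0.066816/0.0131 − 1 = 4.1005.
α = 0.928·4.1005 = 3.805, β = 0.072·4.1005 = 0.295.

α = 3.805, β = 0.295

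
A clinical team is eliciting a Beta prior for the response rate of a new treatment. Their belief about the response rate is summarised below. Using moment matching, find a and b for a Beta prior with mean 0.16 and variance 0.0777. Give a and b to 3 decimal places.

a = 0.117, b = 0.613

Let s = a+b. The Beta variance is μ(1−μ)/(s+1).
So s+1 = μ(1−μ)/σ² = (0.16×0.84)/0.0777 = 0.1344/0.0777 = 1.7297, giving s = 0.7297.
Then a = μs = 0.16×0.7297 = 0.117 and b = (1−μ)s = 0.84×0.7297 = 0.613.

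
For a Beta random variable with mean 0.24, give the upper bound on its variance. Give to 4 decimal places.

Var = μ(1−μ)/(α+β+1), which approaches μ(1−μ) as α+β → 0.
So the supremum is μ(1−μ) = 0.24×0.76 = 0.1824.

0.1824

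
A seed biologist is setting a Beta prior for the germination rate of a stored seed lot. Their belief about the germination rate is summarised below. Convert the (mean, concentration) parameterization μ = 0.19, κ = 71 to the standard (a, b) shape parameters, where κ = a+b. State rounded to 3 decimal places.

a = 13.490, b = 57.510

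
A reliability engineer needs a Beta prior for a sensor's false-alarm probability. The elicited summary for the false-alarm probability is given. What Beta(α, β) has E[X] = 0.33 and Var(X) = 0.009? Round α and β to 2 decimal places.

By moment matching, α+β = μ(1−μ)/σ² − 1 = (0.33·0.67)/0.009 − 1 = 24.5667 − 1 = 23.5667.
Since α/(α+β) = μ, α = 0.33·23.5667 = 7.78 and β = 0.67·23.5667 = 15.79.

α = 7.78, β = 15.79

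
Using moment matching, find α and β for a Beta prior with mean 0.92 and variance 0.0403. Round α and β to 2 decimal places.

By moment matching, α+β = μ(1−μ)/σ² − 1 = (0.92·0.08)/0.0403 − 1 = 1.8263 − 1 = 0.8263.
Since α/(α+β) = μ, α = 0.92·0.8263 = 0.76 and β = 0.08·0.8263 = 0.07.

α = 0.76, β = 0.07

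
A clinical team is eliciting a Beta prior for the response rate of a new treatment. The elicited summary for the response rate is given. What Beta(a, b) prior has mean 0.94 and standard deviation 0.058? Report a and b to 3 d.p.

σ² = 0.058² = 0.003364.
With s = a+b, Var = μ(1−μ)/(s+1), so s+1 = (0.94×0.06)/0.003364 = 16.7658 and s = 15.7658.
a = μs = 14.820, b = (1−μ)s = 0.946.

a = 14.820, b = 0.946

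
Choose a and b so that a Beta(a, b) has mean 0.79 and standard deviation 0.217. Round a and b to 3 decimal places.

a = 1.993, b = 0.530

σ² = 0.217² = 0.047089.
With s = a+b, Var = μ(1−μ)/(s+1), so s+1 = (0.79×0.21)/0.047089 = 3.5231 and s = 2.5231.
a = μs = 1.993, b = (1−μ)s = 0.530.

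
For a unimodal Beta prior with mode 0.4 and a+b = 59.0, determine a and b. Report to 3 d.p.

Since the density peak of Beta(a,b) is at (a−1)/(a+b−2),
a = 1 + 0.4(59.0−2) = 23.800 and b = 59.0 − 23.800 = 35.200.

a = 23.800, b = 35.200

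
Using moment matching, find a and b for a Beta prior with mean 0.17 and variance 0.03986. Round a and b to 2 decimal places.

a = 0.43, b = 2.11

Let s = a+b. The Beta variance is μ(1−μ)/(s+1).
So s+1 = μ(1−μ)/σ² = (0.17×0.83)/0.03986 = 0.1411/0.03986 = 3.5399, giving s = 2.5399.
Then a = μs = 0.17×2.5399 = 0.43 and b = (1−μ)s = 0.83×2.5399 = 2.11.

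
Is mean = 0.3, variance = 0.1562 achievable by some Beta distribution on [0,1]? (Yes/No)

Yes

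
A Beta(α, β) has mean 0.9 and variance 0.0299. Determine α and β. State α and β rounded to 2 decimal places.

α = 1.81, β = 0.20

By moment matching, α+β = μ(1−μ)/σ² − 1 = (0.9·0.1)/0.0299 − 1 = 3.0100 − 1 = 2.0100.
Since α/(α+β) = μ, α = 0.9·2.0100 = 1.81 and β = 0.1·2.0100 = 0.20.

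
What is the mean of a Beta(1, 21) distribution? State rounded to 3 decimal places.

The Beta mean is α/(α+β) = 1/(1+21) = 0.045.

0.045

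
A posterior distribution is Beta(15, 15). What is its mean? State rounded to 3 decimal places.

0.500

The Beta mean is α/(α+β) = 15/(15+15) = 0.500.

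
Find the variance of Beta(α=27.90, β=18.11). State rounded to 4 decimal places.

Var = αβ/[(α+β)²(α+β+1)] = (27.90×18.11)/(46.01²×47.01) = 505.2690/99516.413901 = 0.0051.

0.0051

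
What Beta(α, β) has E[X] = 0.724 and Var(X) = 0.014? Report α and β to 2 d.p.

α = 9.61, β = 3.66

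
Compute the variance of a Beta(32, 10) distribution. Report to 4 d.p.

μ = 32/42 = 0.761905; Var = μ(1−μ)/(α+β+1) = 0.1814059/43 = 0.0042.

0.0042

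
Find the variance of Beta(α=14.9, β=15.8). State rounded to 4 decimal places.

α+β = 30.7 and αβ = 235.42, so Var = αβ/[(α+β)²(α+β+1)] = 235.42/29876.933 = 0.0079.

0.0079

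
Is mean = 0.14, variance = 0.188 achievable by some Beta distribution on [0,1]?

No

A Beta with mean μ has variance μ(1−μ)/(α+β+1) < μ(1−μ).
Here μ(1−μ) = 0.14×0.86 = 0.1204, and 0.188 ≥ 0.1204.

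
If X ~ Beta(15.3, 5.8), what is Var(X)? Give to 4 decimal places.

μ = 15.3/21.1 = 0.725118; Var = μ(1−μ)/(α+β+1) = 0.1993217/22.1 = 0.0090.

0.0090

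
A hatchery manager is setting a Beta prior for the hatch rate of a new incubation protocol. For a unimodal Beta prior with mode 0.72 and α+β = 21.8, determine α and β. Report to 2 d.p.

α = 15.26, β = 6.54

Mode = (α−1)/(κ−2) with κ = α+β, so α−1 = 0.72·19.8 = 14.26.
α = 15.26; β = κ − α = 6.54.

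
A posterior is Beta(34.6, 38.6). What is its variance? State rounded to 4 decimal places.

Var = αβ/[(α+β)²(α+β+1)] = (34.6×38.6)/(73.2²×74.2) = 1335.56/397581.408 = 0.0034.

0.0034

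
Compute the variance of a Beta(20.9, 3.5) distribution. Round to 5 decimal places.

0.00484

μ = 20.9/24.4 = 0.856557; Var = μ(1−μ)/(α+β+1) = 0.1228668/25.4 = 0.00484.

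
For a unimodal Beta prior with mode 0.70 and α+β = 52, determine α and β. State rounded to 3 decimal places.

Mode = (α−1)/(κ−2) with κ = α+β, so α−1 = 0.70·50 = 35.000.
α = 36.000; β = κ − α = 16.000.

α = 36.000, β = 16.000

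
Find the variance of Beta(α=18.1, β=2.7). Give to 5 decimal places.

0.00518

α+β = 20.8 and αβ = 48.87, so Var = αβ/[(α+β)²(α+β+1)] = 48.87/9431.552 = 0.00518.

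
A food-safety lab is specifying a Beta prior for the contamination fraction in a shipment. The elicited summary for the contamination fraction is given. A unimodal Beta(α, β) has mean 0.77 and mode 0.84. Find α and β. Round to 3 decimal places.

α = 7.480, β = 2.234

With s = α+β: μ = α/s and mode = (α−1)/(s−2). Eliminating α = μs,
μs − 1 = m(s−2) ⇒ s(μ−m) = 1−2m ⇒ s = -0.68/-0.07 = 9.7143.
So α = μs = 7.480, β = (1−μ)s = 2.234.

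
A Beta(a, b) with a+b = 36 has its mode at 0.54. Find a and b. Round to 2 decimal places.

a = 19.36, b = 16.64

Since the density peak of Beta(a,b) is at (a−1)/(a+b−2),
a = 1 + 0.54(36−2) = 19.36 and b = 36 − 19.36 = 16.64.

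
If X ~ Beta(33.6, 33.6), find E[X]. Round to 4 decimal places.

0.5000

E[X] = α/(α+β) = 33.6/67.2 = 0.5000.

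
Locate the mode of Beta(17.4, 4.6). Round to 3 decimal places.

0.820

With α,β > 1, mode = (α−1)/(α+β−2) = 16.4/20.0 = 0.820.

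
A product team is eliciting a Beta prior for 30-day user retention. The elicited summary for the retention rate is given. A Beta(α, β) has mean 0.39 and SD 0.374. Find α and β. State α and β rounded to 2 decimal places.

First σ² = 0.139876. Setting α = μn, β = (1−μ)n with n = α+β,
μ(1−μ)/(n+1) = 0.139876 ⇒ n+1 = 0.2379/0.139876 = 1.7008 ⇒ n = 0.7008.
Hence α = 0.39×0.7008 = 0.27, β = 0.61×0.7008 = 0.43.

α = 0.27, β = 0.43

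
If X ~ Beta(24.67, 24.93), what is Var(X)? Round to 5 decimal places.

0.00494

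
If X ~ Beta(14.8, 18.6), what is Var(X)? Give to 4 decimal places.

Var = αβ/[(α+β)²(α+β+1)] = (14.8×18.6)/(33.4²×34.4) = 275.28/38375.264 = 0.0072.

0.0072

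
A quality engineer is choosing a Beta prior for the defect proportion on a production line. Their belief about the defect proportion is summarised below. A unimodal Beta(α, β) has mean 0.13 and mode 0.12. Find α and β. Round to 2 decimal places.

With s = α+β: μ = α/s and mode = (α−1)/(s−2). Eliminating α = μs,
μs − 1 = m(s−2) ⇒ s(μ−m) = 1−2m ⇒ s = 0.76/0.01 = 76.0000.
So α = μs = 9.88, β = (1−μ)s = 66.12.

α = 9.88, β = 66.12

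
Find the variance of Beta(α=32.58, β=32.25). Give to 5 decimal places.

α+β = 64.83 and αβ = 1050.7050, so Var = αβ/[(α+β)²(α+β+1)] = 1050.7050/276678.809487 = 0.00380.

0.00380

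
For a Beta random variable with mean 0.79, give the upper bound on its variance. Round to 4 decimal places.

Var = μ(1−μ)/(α+β+1), which approaches μ(1−μ) as α+β → 0.
So the supremum is μ(1−μ) = 0.79×0.21 = 0.1659.

0.1659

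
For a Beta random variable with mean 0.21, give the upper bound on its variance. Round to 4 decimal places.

Var = μ(1−μ)/(α+β+1), which approaches μ(1−μ) as α+β → 0.
So the supremum is μ(1−μ) = 0.21×0.79 = 0.1659.

0.1659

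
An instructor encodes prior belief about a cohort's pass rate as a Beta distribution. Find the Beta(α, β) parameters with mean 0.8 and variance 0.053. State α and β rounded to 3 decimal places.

α = 1.615, β = 0.404

Write ν = α+β; then α = μν and Var = μ(1−μ)/(ν+1).
ν = μ(1−μ)/Var − 1 = 0.16/0.053 − 1 = 2.0189.
α = 0.8·2.0189 = 1.615, β = 0.2·2.0189 = 0.404.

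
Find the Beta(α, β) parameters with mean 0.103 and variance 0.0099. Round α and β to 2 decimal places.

By moment matching, α+β = μ(1−μ)/σ² − 1 = (0.103·0.897)/0.0099 − 1 = 9.3324 − 1 = 8.3324.
Since α/(α+β) = μ, α = 0.103·8.3324 = 0.86 and β = 0.897·8.3324 = 7.47.

α = 0.86, β = 7.47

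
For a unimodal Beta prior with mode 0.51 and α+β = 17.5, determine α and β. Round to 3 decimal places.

α = 8.905, β = 8.595

Since the density peak of Beta(α,β) is at (α−1)/(α+β−2),
α = 1 + 0.51(17.5−2) = 8.905 and β = 17.5 − 8.905 = 8.595.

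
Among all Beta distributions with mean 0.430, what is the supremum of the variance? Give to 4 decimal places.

For fixed mean μ the Beta variance is μ(1−μ)/(α+β+1), increasing as α+β decreases.
Its least upper bound (not attained) is μ(1−μ) = 0.430·0.570 = 0.2451.

0.2451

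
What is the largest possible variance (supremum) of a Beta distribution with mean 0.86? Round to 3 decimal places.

Var = μ(1−μ)/(α+β+1), which approaches μ(1−μ) as α+β → 0.
So the supremum is μ(1−μ) = 0.86×0.14 = 0.120.

0.120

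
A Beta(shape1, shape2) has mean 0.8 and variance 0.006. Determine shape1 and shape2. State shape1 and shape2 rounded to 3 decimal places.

shape1 = 20.533, shape2 = 5.133

Write ν = shape1+shape2; then shape1 = μν and Var = μ(1−μ)/(ν+1).
ν = μ(1−μ)/Var − 1 = 0.16/0.006 − 1 = 25.6667.
shape1 = 0.8·25.6667 = 20.533, shape2 = 0.2·25.6667 = 5.133.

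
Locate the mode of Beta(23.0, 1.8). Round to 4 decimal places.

0.9649

The density x^(α−1)(1−x)^(β−1) is maximised at (α−1)/(α+β−2) = 22.0/22.8 = 0.9649.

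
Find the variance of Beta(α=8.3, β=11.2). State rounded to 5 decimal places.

Var = αβ/[(α+β)²(α+β+1)] = (8.3×11.2)/(19.5²×20.5) = 92.96/7795.125 = 0.01193.

0.01193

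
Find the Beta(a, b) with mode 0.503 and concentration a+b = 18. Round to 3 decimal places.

a = 9.048, b = 8.952

Since the density peak of Beta(a,b) is at (a−1)/(a+b−2),
a = 1 + 0.503(18−2) = 9.048 and b = 18 − 9.048 = 8.952.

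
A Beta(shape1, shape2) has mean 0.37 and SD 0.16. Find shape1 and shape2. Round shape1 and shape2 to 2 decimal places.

shape1 = 3.00, shape2 = 5.11

σ² = 0.16² = 0.0256.
With s = shape1+shape2, Var = μ(1−μ)/(s+1), so s+1 = (0.37×0.63)/0.0256 = 9.1055 and s = 8.1055.
shape1 = μs = 3.00, shape2 = (1−μ)s = 5.11.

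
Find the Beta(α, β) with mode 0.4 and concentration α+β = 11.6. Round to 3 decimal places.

α = 4.840, β = 6.760

Since the density peak of Beta(α,β) is at (α−1)/(α+β−2),
α = 1 + 0.4(11.6−2) = 4.840 and β = 11.6 − 4.840 = 6.760.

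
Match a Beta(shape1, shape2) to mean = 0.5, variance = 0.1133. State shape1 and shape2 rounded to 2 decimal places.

Write ν = shape1+shape2; then shape1 = μν and Var = μ(1−μ)/(ν+1).
ν = μ(1−μ)/Var − 1 = 0.25/0.1133 − 1 = 1.2065.
shape1 = 0.5·1.2065 = 0.60, shape2 = 0.5·1.2065 = 0.60.

shape1 = 0.60, shape2 = 0.60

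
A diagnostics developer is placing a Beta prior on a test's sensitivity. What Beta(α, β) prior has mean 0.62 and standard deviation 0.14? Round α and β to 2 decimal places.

Variance = 0.14² = 0.0196. The moment-matching identity α+β = μ(1−μ)/Var − 1 gives
α+β = 0.2356/0.0196 − 1 = 11.0204, so α = μ·11.0204 = 6.83 and β = (1−μ)·11.0204 = 4.19.

α = 6.83, β = 4.19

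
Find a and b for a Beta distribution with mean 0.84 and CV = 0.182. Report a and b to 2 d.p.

a = 3.99, b = 0.76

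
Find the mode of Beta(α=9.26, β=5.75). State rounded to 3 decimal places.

0.635

The density x^(α−1)(1−x)^(β−1) is maximised at (α−1)/(α+β−2) = 8.26/13.01 = 0.635.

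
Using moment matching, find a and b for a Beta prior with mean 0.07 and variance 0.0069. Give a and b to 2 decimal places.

Let s = a+b. The Beta variance is μ(1−μ)/(s+1).
So s+1 = μ(1−μ)/σ² = (0.07×0.93)/0.0069 = 0.0651/0.0069 = 9.4348, giving s = 8.4348.
Then a = μs = 0.07×8.4348 = 0.59 and b = (1−μ)s = 0.93×8.4348 = 7.84.

a = 0.59, b = 7.84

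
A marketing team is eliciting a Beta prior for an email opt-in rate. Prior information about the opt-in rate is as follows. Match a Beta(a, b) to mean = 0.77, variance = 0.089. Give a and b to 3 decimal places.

Let s = a+b. The Beta variance is μ(1−μ)/(s+1).
So s+1 = μ(1−μ)/σ² = (0.77×0.23)/0.089 = 0.1771/0.089 = 1.9899, giving s = 0.9899.
Then a = μs = 0.77×0.9899 = 0.762 and b = (1−μ)s = 0.23×0.9899 = 0.228.

a = 0.762, b = 0.228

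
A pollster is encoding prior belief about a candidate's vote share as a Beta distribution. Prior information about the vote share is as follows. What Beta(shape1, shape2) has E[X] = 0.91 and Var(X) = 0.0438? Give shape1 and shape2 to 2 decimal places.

By moment matching, shape1+shape2 = μ(1−μ)/σ² − 1 = (0.91·0.09)/0.0438 − 1 = 1.8699 − 1 = 0.8699.
Since shape1/(shape1+shape2) = μ, shape1 = 0.91·0.8699 = 0.79 and shape2 = 0.09·0.8699 = 0.08.

shape1 = 0.79, shape2 = 0.08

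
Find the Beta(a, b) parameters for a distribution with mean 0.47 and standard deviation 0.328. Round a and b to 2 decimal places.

σ² = 0.328² = 0.107584.
With s = a+b, Var = μ(1−μ)/(s+1), so s+1 = (0.47×0.53)/0.107584 = 2.3154 and s = 1.3154.
a = μs = 0.62, b = (1−μ)s = 0.70.

a = 0.62, b = 0.70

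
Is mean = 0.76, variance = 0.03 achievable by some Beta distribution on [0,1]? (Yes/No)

Yes

A Beta with mean μ has variance μ(1−μ)/(α+β+1) < μ(1−μ).
Here μ(1−μ) = 0.76×0.24 = 0.1824, and 0.03 < 0.1824.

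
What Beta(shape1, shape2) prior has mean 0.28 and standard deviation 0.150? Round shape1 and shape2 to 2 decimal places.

Variance = 0.150² = 0.022500. The moment-matching identity shape1+shape2 = μ(1−μ)/Var − 1 gives
shape1+shape2 = 0.2016/0.022500 − 1 = 7.9600, so shape1 = μ·7.9600 = 2.23 and shape2 = (1−μ)·7.9600 = 5.73.

shape1 = 2.23, shape2 = 5.73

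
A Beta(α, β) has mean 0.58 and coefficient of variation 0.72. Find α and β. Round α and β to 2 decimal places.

σ = CV·μ = 0.72×0.58 = 0.41760, so σ² = 0.174390.
s+1 = μ(1−μ)/σ² = 0.2436/0.174390 = 1.3969, so s = α+β = 0.3969.
α = μs = 0.23, β = (1−μ)s = 0.17.

α = 0.23, β = 0.17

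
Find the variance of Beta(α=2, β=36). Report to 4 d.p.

Var = αβ/[(α+β)²(α+β+1)] = (2×36)/(38²×39) = 72/56316 = 0.0013.

0.0013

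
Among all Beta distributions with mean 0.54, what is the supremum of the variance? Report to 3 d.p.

0.248

Var = μ(1−μ)/(α+β+1), which approaches μ(1−μ) as α+β → 0.
So the supremum is μ(1−μ) = 0.54×0.46 = 0.248.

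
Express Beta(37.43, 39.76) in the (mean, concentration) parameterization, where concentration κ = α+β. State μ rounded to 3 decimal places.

μ = 0.485, κ = 77.19

κ = α+β = 37.43+39.76 = 77.19; μ = α/κ = 37.43/77.19 = 0.485.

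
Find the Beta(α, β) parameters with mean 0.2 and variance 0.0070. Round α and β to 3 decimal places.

Write ν = α+β; then α = μν and Var = μ(1−μ)/(ν+1).
ν = μ(1−μ)/Var − 1 = 0.16/0.0070 − 1 = 21.8571.
α = 0.2·21.8571 = 4.371, β = 0.8·21.8571 = 17.486.

α = 4.371, β = 17.486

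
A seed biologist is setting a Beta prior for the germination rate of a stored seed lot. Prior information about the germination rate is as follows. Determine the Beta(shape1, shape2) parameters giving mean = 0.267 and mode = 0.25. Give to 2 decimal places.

shape1 = 7.85, shape2 = 21.56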